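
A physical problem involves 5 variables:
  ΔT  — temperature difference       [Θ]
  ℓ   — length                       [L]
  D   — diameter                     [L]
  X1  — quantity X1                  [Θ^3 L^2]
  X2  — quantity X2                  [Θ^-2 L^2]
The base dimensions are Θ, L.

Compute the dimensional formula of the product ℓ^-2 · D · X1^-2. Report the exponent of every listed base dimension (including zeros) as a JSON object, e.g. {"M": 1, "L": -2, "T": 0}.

Write exponents as rows Θ,L / cols ΔT,ℓ,D,X1,X2:
  Θ: [ 1  0  0  3 -2]
  L: [ 0  1  1  2  2]
  [Θ]: (-2)·0+(1)·0+(-2)·3 = -6
  [L]: (-2)·1+(1)·1+(-2)·2 = -5
⇒ Θ^-6 L^-5

{"Θ": -6, "L": -5}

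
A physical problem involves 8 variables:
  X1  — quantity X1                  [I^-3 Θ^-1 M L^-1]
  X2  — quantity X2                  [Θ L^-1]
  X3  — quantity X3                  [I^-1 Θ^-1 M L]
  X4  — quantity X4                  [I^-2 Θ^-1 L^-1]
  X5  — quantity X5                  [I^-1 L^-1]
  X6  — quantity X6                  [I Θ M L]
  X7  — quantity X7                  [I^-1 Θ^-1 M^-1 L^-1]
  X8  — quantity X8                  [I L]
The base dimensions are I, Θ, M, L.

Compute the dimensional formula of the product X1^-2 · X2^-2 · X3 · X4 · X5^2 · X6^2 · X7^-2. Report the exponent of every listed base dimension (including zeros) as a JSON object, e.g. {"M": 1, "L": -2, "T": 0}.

{"I": 5, "Θ": 2, "M": 3, "L": 6}

Write exponents as rows I,Θ,M,L / cols X1,X2,X3,X4,X5,X6,X7,X8:
  I: [-3  0 -1 -2 -1  1 -1  1]
  Θ: [-1  1 -1 -1  0  1 -1  0]
  M: [ 1  0  1  0  0  1 -1  0]
  L: [-1 -1  1 -1 -1  1 -1  1]
  [I]: (-2)·-3+(-2)·0+(1)·-1+(1)·-2+(2)·-1+(2)·1+(-2)·-1 = 5
  [Θ]: (-2)·-1+(-2)·1+(1)·-1+(1)·-1+(2)·0+(2)·1+(-2)·-1 = 2
  [M]: (-2)·1+(-2)·0+(1)·1+(1)·0+(2)·0+(2)·1+(-2)·-1 = 3
  [L]: (-2)·-1+(-2)·-1+(1)·1+(1)·-1+(2)·-1+(2)·1+(-2)·-1 = 6
⇒ I^5 Θ^2 M^3 L^6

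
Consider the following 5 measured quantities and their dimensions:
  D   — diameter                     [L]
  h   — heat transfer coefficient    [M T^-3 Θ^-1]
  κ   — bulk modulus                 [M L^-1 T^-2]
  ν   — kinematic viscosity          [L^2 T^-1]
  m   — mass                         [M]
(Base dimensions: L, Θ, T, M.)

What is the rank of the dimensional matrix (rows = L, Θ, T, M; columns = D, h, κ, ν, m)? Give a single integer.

4

Exponent matrix [L,Θ,T,M] × [D,h,κ,ν,m]:
  L: [ 1  0 -1  2  0]
  Θ: [ 0 -1  0  0  0]
  T: [ 0 -3 -2 -1  0]
  M: [ 0  1  1  0  1]
RREF → pivots at {D,h,κ,ν} ⇒ r = 4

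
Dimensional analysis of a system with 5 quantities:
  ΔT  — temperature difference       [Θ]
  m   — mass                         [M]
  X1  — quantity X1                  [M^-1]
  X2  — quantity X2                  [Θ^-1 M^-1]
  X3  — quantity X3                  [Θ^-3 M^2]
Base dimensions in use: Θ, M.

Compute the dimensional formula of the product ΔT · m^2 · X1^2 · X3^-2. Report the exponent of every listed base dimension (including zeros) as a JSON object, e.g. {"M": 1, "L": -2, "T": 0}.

{"Θ": 7, "M": -4}

Dimensional matrix (Θ×M by ΔT×m×X1×X2×X3):
  Θ: [ 1  0  0 -1 -3]
  M: [ 0  1 -1 -1  2]
  [Θ]: (1)·1+(2)·0+(2)·0+(-2)·-3 = 7
  [M]: (1)·0+(2)·1+(2)·-1+(-2)·2 = -4
⇒ Θ^7 M^-4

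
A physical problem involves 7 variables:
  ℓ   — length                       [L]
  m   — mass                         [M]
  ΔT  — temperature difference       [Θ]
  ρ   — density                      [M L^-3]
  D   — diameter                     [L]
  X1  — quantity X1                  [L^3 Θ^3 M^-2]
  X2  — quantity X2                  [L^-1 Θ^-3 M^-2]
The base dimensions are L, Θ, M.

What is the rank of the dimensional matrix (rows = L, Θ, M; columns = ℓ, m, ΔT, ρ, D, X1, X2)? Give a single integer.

Dimensional matrix (L×Θ×M by ℓ×m×ΔT×ρ×D×X1×X2):
  L: [ 1  0  0 -3  1  3 -1]
  Θ: [ 0  0  1  0  0  3 -3]
  M: [ 0  1  0  1  0 -2 -2]
Echelon form has 3 nonzero rows (pivots: ℓ,m,ΔT)

3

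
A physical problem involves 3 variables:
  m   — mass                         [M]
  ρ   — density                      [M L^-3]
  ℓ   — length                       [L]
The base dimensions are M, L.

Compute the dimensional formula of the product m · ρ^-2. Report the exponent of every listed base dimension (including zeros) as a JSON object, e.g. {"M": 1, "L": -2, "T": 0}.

{"M": -1, "L": 6}

Write exponents as rows M,L / cols m,ρ,ℓ:
  M: [ 1  1  0]
  L: [ 0 -3  1]
  [M]: (1)·1+(-2)·1 = -1
  [L]: (1)·0+(-2)·-3 = 6
⇒ M^-1 L^6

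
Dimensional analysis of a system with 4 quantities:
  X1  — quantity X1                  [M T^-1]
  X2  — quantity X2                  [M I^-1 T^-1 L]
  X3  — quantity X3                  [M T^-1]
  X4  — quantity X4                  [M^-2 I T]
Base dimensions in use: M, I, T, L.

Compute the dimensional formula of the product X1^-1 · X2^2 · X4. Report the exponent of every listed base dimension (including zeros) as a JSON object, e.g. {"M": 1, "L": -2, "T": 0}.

{"M": -1, "I": -1, "T": 0, "L": 2}

Write exponents as rows M,I,T,L / cols X1,X2,X3,X4:
  M: [ 1  1  1 -2]
  I: [ 0 -1  0  1]
  T: [-1 -1 -1  1]
  L: [ 0  1  0  0]
  [M]: (-1)·1+(2)·1+(1)·-2 = -1
  [I]: (-1)·0+(2)·-1+(1)·1 = -1
  [T]: (-1)·-1+(2)·-1+(1)·1 = 0
  [L]: (-1)·0+(2)·1+(1)·0 = 2
⇒ M^-1 I^-1 L^2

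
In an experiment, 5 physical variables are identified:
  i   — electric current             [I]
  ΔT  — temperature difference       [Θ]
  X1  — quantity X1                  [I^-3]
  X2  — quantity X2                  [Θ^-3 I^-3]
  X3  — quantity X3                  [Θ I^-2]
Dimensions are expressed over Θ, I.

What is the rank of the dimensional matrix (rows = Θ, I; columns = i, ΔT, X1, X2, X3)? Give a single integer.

2

Dimensional matrix (Θ×I by i×ΔT×X1×X2×X3):
  Θ: [ 0  1  0 -3  1]
  I: [ 1  0 -3 -3 -2]
Row reduction gives pivot columns i,ΔT; rank = 2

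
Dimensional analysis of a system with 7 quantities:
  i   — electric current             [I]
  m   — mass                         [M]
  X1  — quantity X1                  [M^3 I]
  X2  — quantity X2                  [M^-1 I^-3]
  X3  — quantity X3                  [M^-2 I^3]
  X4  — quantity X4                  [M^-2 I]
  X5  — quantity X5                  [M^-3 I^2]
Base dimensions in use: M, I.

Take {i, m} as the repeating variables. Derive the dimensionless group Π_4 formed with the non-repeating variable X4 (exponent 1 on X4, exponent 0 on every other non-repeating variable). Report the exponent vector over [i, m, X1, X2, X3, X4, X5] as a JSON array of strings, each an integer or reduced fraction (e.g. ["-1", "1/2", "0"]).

["-1", "2", "0", "0", "0", "1", "0"]

Write exponents as rows M,I / cols i,m,X1,X2,X3,X4,X5:
  M: [ 0  1  3 -1 -2 -2 -3]
  I: [ 1  0  1 -3  3  1  2]
Row reduction gives pivot columns i,m; rank = 2
Repeat: i,m; free: X1,X2,X3,X4,X5
RREF:
  r0: [   1    0    1   -3    3    1    2]
  r1: [   0    1    3   -1   -2   -2   -3]
Fix exponent of X4 at 1, X1 at 0, X2 at 0, X3 at 0, X5 at 0; solve each RREF row for its pivot's exponent:
  r0: exp(i) + (1)·1 = 0 ⇒ exp(i) = -1
  r1: exp(m) + (-2)·1 = 0 ⇒ exp(m) = 2
Π_4 = i^-1 · m^2 · X4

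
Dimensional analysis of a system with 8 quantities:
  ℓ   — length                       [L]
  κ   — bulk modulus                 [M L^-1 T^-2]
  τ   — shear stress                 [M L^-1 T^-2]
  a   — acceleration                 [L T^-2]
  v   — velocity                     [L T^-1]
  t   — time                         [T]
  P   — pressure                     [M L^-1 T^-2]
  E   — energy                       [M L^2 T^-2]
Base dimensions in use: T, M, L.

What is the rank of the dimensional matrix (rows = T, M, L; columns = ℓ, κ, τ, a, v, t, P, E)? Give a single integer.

3

Dimensional matrix (T×M×L by ℓ×κ×τ×a×v×t×P×E):
  T: [ 0 -2 -2 -2 -1  1 -2 -2]
  M: [ 0  1  1  0  0  0  1  1]
  L: [ 1 -1 -1  1  1  0 -1  2]
RREF → pivots at {ℓ,κ,a} ⇒ r = 3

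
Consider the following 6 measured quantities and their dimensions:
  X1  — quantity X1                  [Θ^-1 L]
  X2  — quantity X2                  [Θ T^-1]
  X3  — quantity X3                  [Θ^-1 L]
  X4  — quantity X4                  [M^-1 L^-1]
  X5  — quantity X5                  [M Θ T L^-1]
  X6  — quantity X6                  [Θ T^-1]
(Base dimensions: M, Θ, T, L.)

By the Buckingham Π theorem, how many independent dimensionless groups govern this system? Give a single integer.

Write exponents as rows M,Θ,T,L / cols X1,X2,X3,X4,X5,X6:
  M: [ 0  0  0 -1  1  0]
  Θ: [-1  1 -1  0  1  1]
  T: [ 0 -1  0  0  1 -1]
  L: [ 1  0  1 -1 -1  0]
Echelon form has 3 nonzero rows (pivots: X1,X2,X4)
n=6, r=3 ⇒ 3 dimensionless groups

3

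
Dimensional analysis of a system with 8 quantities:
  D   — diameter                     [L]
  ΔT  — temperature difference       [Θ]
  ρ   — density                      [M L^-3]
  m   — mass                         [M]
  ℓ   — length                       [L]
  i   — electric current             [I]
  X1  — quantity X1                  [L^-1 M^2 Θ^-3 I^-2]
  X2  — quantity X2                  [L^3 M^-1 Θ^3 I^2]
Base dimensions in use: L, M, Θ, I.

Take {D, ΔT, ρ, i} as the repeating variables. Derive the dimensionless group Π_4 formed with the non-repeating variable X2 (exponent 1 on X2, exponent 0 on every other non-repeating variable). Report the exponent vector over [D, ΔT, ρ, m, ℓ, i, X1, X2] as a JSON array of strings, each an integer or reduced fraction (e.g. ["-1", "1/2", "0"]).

["0", "-3", "1", "0", "0", "-2", "0", "1"]

Dimensional matrix (L×M×Θ×I by D×ΔT×ρ×m×ℓ×i×X1×X2):
  L: [ 1  0 -3  0  1  0 -1  3]
  M: [ 0  0  1  1  0  0  2 -1]
  Θ: [ 0  1  0  0  0  0 -3  3]
  I: [ 0  0  0  0  0  1 -2  2]
Echelon form has 4 nonzero rows (pivots: D,ΔT,ρ,i)
Repeat: D,ΔT,ρ,i; free: m,ℓ,X1,X2
RREF:
  r0: [   1    0    0    3    1    0    5    0]
  r1: [   0    1    0    0    0    0   -3    3]
  r2: [   0    0    1    1    0    0    2   -1]
  r3: [   0    0    0    0    0    1   -2    2]
Fix exponent of X2 at 1, m at 0, ℓ at 0, X1 at 0; solve each RREF row for its pivot's exponent:
  r0: exp(D) + (0)·1 = 0 ⇒ exp(D) = 0
  r1: exp(ΔT) + (3)·1 = 0 ⇒ exp(ΔT) = -3
  r2: exp(ρ) + (-1)·1 = 0 ⇒ exp(ρ) = 1
  r3: exp(i) + (2)·1 = 0 ⇒ exp(i) = -2
Π_4 = ΔT^-3 · ρ · i^-2 · X2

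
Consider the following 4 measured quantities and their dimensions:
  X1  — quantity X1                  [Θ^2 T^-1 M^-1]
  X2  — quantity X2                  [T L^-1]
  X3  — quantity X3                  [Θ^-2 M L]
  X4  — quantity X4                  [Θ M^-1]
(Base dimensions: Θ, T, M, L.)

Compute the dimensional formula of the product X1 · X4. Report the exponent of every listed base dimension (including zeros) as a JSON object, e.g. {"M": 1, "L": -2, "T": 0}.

{"Θ": 3, "T": -1, "M": -2, "L": 0}

Dimensional matrix (Θ×T×M×L by X1×X2×X3×X4):
  Θ: [ 2  0 -2  1]
  T: [-1  1  0  0]
  M: [-1  0  1 -1]
  L: [ 0 -1  1  0]
  [Θ]: (1)·2+(1)·1 = 3
  [T]: (1)·-1+(1)·0 = -1
  [M]: (1)·-1+(1)·-1 = -2
  [L]: (1)·0+(1)·0 = 0
⇒ Θ^3 T^-1 M^-2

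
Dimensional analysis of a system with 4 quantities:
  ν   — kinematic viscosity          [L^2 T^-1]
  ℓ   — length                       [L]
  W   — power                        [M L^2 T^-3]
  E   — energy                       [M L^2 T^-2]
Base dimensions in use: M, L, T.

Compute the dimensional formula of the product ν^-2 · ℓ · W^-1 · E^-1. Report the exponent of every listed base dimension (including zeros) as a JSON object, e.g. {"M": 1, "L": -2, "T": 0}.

{"M": -2, "L": -7, "T": 7}

Dimensional matrix (M×L×T by ν×ℓ×W×E):
  M: [ 0  0  1  1]
  L: [ 2  1  2  2]
  T: [-1  0 -3 -2]
  [M]: (-2)·0+(1)·0+(-1)·1+(-1)·1 = -2
  [L]: (-2)·2+(1)·1+(-1)·2+(-1)·2 = -7
  [T]: (-2)·-1+(1)·0+(-1)·-3+(-1)·-2 = 7
⇒ M^-2 L^-7 T^7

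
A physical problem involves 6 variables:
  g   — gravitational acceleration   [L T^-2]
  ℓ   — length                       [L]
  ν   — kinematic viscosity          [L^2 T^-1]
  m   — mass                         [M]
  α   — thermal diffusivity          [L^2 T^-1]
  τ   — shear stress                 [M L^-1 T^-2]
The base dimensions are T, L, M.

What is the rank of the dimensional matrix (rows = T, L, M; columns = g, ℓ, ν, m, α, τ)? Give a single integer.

Write exponents as rows T,L,M / cols g,ℓ,ν,m,α,τ:
  T: [-2  0 -1  0 -1 -2]
  L: [ 1  1  2  0  2 -1]
  M: [ 0  0  0  1  0  1]
Echelon form has 3 nonzero rows (pivots: g,ℓ,m)

3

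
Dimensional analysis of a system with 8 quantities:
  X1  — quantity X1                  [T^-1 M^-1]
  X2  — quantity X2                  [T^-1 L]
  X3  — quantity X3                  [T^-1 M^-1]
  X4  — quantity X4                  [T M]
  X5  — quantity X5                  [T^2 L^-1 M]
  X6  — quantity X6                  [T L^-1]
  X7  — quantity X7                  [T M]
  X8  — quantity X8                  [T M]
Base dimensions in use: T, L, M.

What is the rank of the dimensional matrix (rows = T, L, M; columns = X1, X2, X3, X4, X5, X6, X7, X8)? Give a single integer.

Write exponents as rows T,L,M / cols X1,X2,X3,X4,X5,X6,X7,X8:
  T: [-1 -1 -1  1  2  1  1  1]
  L: [ 0  1  0  0 -1 -1  0  0]
  M: [-1  0 -1  1  1  0  1  1]
Row reduction gives pivot columns X1,X2; rank = 2

2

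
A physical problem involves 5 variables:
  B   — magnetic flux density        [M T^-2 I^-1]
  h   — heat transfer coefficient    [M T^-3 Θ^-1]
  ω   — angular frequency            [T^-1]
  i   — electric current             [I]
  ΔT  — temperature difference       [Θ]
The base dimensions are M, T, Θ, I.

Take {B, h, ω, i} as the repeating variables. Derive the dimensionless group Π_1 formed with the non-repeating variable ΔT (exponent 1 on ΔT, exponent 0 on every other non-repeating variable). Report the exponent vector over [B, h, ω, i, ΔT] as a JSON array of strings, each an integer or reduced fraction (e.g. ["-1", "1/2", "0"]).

["-1", "1", "-1", "-1", "1"]

Write exponents as rows M,T,Θ,I / cols B,h,ω,i,ΔT:
  M: [ 1  1  0  0  0]
  T: [-2 -3 -1  0  0]
  Θ: [ 0 -1  0  0  1]
  I: [-1  0  0  1  0]
RREF → pivots at {B,h,ω,i} ⇒ r = 4
Repeat: B,h,ω,i; free: ΔT
RREF:
  r0: [   1    0    0    0    1]
  r1: [   0    1    0    0   -1]
  r2: [   0    0    1    0    1]
  r3: [   0    0    0    1    1]
Fix exponent of ΔT at 1; solve each RREF row for its pivot's exponent:
  r0: exp(B) + (1)·1 = 0 ⇒ exp(B) = -1
  r1: exp(h) + (-1)·1 = 0 ⇒ exp(h) = 1
  r2: exp(ω) + (1)·1 = 0 ⇒ exp(ω) = -1
  r3: exp(i) + (1)·1 = 0 ⇒ exp(i) = -1
Π_1 = B^-1 · h · ω^-1 · i^-1 · ΔT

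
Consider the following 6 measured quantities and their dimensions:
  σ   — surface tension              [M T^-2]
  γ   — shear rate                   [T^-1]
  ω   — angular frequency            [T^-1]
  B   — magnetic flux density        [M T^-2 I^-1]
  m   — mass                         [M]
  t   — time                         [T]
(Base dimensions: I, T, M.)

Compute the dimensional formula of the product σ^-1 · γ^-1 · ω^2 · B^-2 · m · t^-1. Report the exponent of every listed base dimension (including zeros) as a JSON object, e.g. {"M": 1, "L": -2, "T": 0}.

{"I": 2, "T": 4, "M": -2}

Exponent matrix [I,T,M] × [σ,γ,ω,B,m,t]:
  I: [ 0  0  0 -1  0  0]
  T: [-2 -1 -1 -2  0  1]
  M: [ 1  0  0  1  1  0]
  [I]: (-1)·0+(-1)·0+(2)·0+(-2)·-1+(1)·0+(-1)·0 = 2
  [T]: (-1)·-2+(-1)·-1+(2)·-1+(-2)·-2+(1)·0+(-1)·1 = 4
  [M]: (-1)·1+(-1)·0+(2)·0+(-2)·1+(1)·1+(-1)·0 = -2
⇒ I^2 T^4 M^-2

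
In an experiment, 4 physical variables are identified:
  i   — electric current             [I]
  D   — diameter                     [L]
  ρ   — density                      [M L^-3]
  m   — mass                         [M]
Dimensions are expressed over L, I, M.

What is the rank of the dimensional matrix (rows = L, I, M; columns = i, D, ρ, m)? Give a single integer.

3

Dimensional matrix (L×I×M by i×D×ρ×m):
  L: [ 0  1 -3  0]
  I: [ 1  0  0  0]
  M: [ 0  0  1  1]
Row reduction gives pivot columns i,D,ρ; rank = 3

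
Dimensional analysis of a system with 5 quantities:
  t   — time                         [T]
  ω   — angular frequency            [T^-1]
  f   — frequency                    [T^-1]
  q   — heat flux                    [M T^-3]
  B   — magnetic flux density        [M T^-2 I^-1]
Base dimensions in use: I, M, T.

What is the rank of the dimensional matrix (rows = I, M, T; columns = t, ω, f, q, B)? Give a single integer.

3

Dimensional matrix (I×M×T by t×ω×f×q×B):
  I: [ 0  0  0  0 -1]
  M: [ 0  0  0  1  1]
  T: [ 1 -1 -1 -3 -2]
Echelon form has 3 nonzero rows (pivots: t,q,B)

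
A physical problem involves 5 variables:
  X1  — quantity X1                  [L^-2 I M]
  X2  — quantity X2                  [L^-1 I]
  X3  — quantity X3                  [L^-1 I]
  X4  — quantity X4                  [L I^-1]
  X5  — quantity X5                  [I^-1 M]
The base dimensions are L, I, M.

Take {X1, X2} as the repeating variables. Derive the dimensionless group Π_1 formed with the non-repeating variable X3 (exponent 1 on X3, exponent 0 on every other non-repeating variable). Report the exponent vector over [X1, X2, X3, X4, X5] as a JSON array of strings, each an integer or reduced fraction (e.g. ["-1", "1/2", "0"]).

["0", "-1", "1", "0", "0"]

Dimensional matrix (L×I×M by X1×X2×X3×X4×X5):
  L: [-2 -1 -1  1  0]
  I: [ 1  1  1 -1 -1]
  M: [ 1  0  0  0  1]
Echelon form has 2 nonzero rows (pivots: X1,X2)
Repeat: X1,X2; free: X3,X4,X5
RREF:
  r0: [   1    0    0    0    1]
  r1: [   0    1    1   -1   -2]
  r2: [   0    0    0    0    0]
Fix exponent of X3 at 1, X4 at 0, X5 at 0; solve each RREF row for its pivot's exponent:
  r0: exp(X1) + (0)·1 = 0 ⇒ exp(X1) = 0
  r1: exp(X2) + (1)·1 = 0 ⇒ exp(X2) = -1
Π_1 = X2^-1 · X3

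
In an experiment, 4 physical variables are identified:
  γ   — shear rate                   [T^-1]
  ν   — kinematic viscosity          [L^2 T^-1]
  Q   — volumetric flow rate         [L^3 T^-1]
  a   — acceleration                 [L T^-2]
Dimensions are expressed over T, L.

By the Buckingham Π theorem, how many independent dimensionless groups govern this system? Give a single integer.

Dimensional matrix (T×L by γ×ν×Q×a):
  T: [-1 -1 -1 -2]
  L: [ 0  2  3  1]
Echelon form has 2 nonzero rows (pivots: γ,ν)
Π count = n − r = 4 − 2 = 2

2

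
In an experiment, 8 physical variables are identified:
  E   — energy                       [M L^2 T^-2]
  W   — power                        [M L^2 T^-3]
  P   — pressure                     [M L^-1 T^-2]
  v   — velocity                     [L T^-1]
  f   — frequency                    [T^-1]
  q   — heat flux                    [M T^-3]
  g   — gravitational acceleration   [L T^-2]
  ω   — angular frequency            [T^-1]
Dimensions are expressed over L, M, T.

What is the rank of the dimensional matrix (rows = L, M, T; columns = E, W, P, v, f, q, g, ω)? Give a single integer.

3

Dimensional matrix (L×M×T by E×W×P×v×f×q×g×ω):
  L: [ 2  2 -1  1  0  0  1  0]
  M: [ 1  1  1  0  0  1  0  0]
  T: [-2 -3 -2 -1 -1 -3 -2 -1]
RREF → pivots at {E,W,P} ⇒ r = 3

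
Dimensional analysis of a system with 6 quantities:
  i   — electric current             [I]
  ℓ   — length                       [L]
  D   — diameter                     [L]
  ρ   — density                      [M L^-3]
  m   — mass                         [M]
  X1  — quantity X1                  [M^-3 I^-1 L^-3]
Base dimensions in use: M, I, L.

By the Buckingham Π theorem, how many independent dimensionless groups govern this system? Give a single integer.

Exponent matrix [M,I,L] × [i,ℓ,D,ρ,m,X1]:
  M: [ 0  0  0  1  1 -3]
  I: [ 1  0  0  0  0 -1]
  L: [ 0  1  1 -3  0 -3]
RREF → pivots at {i,ℓ,ρ} ⇒ r = 3
6 vars − rank 3 = 3 Π groups

3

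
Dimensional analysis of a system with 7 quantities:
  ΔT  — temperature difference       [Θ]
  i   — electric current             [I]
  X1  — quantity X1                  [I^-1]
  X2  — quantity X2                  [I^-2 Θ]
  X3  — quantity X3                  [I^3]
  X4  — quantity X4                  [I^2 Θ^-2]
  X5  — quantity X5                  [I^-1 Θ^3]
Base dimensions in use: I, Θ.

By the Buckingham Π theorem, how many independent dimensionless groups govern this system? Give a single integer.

5

Dimensional matrix (I×Θ by ΔT×i×X1×X2×X3×X4×X5):
  I: [ 0  1 -1 -2  3  2 -1]
  Θ: [ 1  0  0  1  0 -2  3]
Row reduction gives pivot columns ΔT,i; rank = 2
7 vars − rank 2 = 5 Π groups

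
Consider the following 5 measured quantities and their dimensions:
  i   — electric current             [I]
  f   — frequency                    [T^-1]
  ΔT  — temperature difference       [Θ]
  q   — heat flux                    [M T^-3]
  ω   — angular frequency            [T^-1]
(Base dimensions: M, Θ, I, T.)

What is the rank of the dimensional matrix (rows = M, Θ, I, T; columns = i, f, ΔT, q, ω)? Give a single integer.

Dimensional matrix (M×Θ×I×T by i×f×ΔT×q×ω):
  M: [ 0  0  0  1  0]
  Θ: [ 0  0  1  0  0]
  I: [ 1  0  0  0  0]
  T: [ 0 -1  0 -3 -1]
RREF → pivots at {i,f,ΔT,q} ⇒ r = 4

4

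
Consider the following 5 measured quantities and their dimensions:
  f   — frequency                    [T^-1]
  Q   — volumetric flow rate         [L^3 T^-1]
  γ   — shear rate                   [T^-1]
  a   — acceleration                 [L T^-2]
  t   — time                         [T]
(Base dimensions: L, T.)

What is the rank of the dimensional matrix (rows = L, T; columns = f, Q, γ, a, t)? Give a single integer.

Dimensional matrix (L×T by f×Q×γ×a×t):
  L: [ 0  3  0  1  0]
  T: [-1 -1 -1 -2  1]
Row reduction gives pivot columns f,Q; rank = 2

2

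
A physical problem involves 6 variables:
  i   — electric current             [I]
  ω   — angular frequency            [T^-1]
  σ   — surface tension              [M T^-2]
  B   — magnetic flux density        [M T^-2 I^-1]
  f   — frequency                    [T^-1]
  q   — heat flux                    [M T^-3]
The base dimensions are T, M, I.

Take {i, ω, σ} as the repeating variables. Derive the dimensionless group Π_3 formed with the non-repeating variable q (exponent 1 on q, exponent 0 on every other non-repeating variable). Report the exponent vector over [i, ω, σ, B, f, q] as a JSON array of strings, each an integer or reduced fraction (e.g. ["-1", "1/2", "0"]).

["0", "-1", "-1", "0", "0", "1"]

Write exponents as rows T,M,I / cols i,ω,σ,B,f,q:
  T: [ 0 -1 -2 -2 -1 -3]
  M: [ 0  0  1  1  0  1]
  I: [ 1  0  0 -1  0  0]
Echelon form has 3 nonzero rows (pivots: i,ω,σ)
Pivot set = {i,ω,σ}, free = {B,f,q}
RREF:
  r0: [   1    0    0   -1    0    0]
  r1: [   0    1    0    0    1    1]
  r2: [   0    0    1    1    0    1]
Fix exponent of q at 1, B at 0, f at 0; solve each RREF row for its pivot's exponent:
  r0: exp(i) + (0)·1 = 0 ⇒ exp(i) = 0
  r1: exp(ω) + (1)·1 = 0 ⇒ exp(ω) = -1
  r2: exp(σ) + (1)·1 = 0 ⇒ exp(σ) = -1
Π_3 = ω^-1 · σ^-1 · q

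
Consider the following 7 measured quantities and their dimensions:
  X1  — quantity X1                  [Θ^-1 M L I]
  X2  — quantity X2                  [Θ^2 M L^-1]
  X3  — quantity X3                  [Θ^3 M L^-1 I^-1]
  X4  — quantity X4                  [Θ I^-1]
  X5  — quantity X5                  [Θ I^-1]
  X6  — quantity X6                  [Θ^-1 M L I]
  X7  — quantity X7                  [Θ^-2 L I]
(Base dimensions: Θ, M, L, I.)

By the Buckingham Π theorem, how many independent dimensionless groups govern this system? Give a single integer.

Write exponents as rows Θ,M,L,I / cols X1,X2,X3,X4,X5,X6,X7:
  Θ: [-1  2  3  1  1 -1 -2]
  M: [ 1  1  1  0  0  1  0]
  L: [ 1 -1 -1  0  0  1  1]
  I: [ 1  0 -1 -1 -1  1  1]
Echelon form has 3 nonzero rows (pivots: X1,X2,X3)
7 vars − rank 3 = 4 Π groups

4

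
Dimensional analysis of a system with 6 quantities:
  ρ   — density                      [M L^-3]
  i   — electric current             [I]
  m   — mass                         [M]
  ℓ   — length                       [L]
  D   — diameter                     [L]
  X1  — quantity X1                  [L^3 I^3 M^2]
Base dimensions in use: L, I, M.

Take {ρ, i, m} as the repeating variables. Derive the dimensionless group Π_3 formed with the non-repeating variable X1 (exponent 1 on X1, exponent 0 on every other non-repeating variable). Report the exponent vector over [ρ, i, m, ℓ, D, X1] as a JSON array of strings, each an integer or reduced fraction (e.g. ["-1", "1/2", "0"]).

["1", "-3", "-3", "0", "0", "1"]

Exponent matrix [L,I,M] × [ρ,i,m,ℓ,D,X1]:
  L: [-3  0  0  1  1  3]
  I: [ 0  1  0  0  0  3]
  M: [ 1  0  1  0  0  2]
Echelon form has 3 nonzero rows (pivots: ρ,i,m)
Repeat: ρ,i,m; free: ℓ,D,X1
RREF:
  r0: [   1    0    0 -1/3 -1/3   -1]
  r1: [   0    1    0    0    0    3]
  r2: [   0    0    1  1/3  1/3    3]
Fix exponent of X1 at 1, ℓ at 0, D at 0; solve each RREF row for its pivot's exponent:
  r0: exp(ρ) + (-1)·1 = 0 ⇒ exp(ρ) = 1
  r1: exp(i) + (3)·1 = 0 ⇒ exp(i) = -3
  r2: exp(m) + (3)·1 = 0 ⇒ exp(m) = -3
Π_3 = ρ · i^-3 · m^-3 · X1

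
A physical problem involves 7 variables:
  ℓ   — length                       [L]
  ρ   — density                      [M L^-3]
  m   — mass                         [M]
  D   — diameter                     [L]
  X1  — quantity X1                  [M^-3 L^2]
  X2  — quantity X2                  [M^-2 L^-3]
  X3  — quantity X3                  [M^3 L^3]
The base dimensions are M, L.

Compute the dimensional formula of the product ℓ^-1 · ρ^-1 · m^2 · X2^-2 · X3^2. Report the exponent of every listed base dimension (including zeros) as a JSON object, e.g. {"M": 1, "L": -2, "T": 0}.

{"M": 11, "L": 14}

Dimensional matrix (M×L by ℓ×ρ×m×D×X1×X2×X3):
  M: [ 0  1  1  0 -3 -2  3]
  L: [ 1 -3  0  1  2 -3  3]
  [M]: (-1)·0+(-1)·1+(2)·1+(-2)·-2+(2)·3 = 11
  [L]: (-1)·1+(-1)·-3+(2)·0+(-2)·-3+(2)·3 = 14
⇒ M^11 L^14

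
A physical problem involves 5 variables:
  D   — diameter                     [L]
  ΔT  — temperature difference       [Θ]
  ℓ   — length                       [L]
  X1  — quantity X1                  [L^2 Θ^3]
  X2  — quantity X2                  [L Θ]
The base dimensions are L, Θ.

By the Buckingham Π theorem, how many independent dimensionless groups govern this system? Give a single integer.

3

Dimensional matrix (L×Θ by D×ΔT×ℓ×X1×X2):
  L: [ 1  0  1  2  1]
  Θ: [ 0  1  0  3  1]
Row reduction gives pivot columns D,ΔT; rank = 2
n=5, r=2 ⇒ 3 dimensionless groups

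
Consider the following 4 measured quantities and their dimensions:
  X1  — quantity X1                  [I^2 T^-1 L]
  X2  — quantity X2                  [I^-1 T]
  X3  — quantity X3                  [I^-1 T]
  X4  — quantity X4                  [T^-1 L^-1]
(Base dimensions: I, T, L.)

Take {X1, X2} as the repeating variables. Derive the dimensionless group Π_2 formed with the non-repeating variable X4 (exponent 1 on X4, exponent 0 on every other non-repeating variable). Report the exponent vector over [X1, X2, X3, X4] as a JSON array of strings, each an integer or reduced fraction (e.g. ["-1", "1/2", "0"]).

Exponent matrix [I,T,L] × [X1,X2,X3,X4]:
  I: [ 2 -1 -1  0]
  T: [-1  1  1 -1]
  L: [ 1  0  0 -1]
Row reduction gives pivot columns X1,X2; rank = 2
Repeat: X1,X2; free: X3,X4
RREF:
  r0: [   1    0    0   -1]
  r1: [   0    1    1   -2]
  r2: [   0    0    0    0]
Fix exponent of X4 at 1, X3 at 0; solve each RREF row for its pivot's exponent:
  r0: exp(X1) + (-1)·1 = 0 ⇒ exp(X1) = 1
  r1: exp(X2) + (-2)·1 = 0 ⇒ exp(X2) = 2
Π_2 = X1 · X2^2 · X4

["1", "2", "0", "1"]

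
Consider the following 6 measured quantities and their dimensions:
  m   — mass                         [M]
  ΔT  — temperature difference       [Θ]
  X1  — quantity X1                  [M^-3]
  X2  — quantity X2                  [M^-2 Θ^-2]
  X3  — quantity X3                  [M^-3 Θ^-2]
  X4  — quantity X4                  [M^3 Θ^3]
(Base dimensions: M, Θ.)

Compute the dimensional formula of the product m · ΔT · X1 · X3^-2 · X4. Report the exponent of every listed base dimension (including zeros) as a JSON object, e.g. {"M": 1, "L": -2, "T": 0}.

Dimensional matrix (M×Θ by m×ΔT×X1×X2×X3×X4):
  M: [ 1  0 -3 -2 -3  3]
  Θ: [ 0  1  0 -2 -2  3]
  [M]: (1)·1+(1)·0+(1)·-3+(-2)·-3+(1)·3 = 7
  [Θ]: (1)·0+(1)·1+(1)·0+(-2)·-2+(1)·3 = 8
⇒ M^7 Θ^8

{"M": 7, "Θ": 8}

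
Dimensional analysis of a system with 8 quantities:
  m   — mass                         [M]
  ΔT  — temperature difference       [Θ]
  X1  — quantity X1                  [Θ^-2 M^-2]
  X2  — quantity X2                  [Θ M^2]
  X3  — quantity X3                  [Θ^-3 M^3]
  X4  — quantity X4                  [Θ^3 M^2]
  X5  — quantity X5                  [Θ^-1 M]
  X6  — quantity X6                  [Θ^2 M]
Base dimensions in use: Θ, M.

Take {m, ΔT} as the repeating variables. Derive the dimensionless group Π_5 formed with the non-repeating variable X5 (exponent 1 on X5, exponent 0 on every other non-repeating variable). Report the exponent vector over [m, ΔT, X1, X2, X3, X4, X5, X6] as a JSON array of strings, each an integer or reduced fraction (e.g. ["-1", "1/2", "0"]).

["-1", "1", "0", "0", "0", "0", "1", "0"]

Dimensional matrix (Θ×M by m×ΔT×X1×X2×X3×X4×X5×X6):
  Θ: [ 0  1 -2  1 -3  3 -1  2]
  M: [ 1  0 -2  2  3  2  1  1]
RREF → pivots at {m,ΔT} ⇒ r = 2
Repeat: m,ΔT; free: X1,X2,X3,X4,X5,X6
RREF:
  r0: [   1    0   -2    2    3    2    1    1]
  r1: [   0    1   -2    1   -3    3   -1    2]
Fix exponent of X5 at 1, X1 at 0, X2 at 0, X3 at 0, X4 at 0, X6 at 0; solve each RREF row for its pivot's exponent:
  r0: exp(m) + (1)·1 = 0 ⇒ exp(m) = -1
  r1: exp(ΔT) + (-1)·1 = 0 ⇒ exp(ΔT) = 1
Π_5 = m^-1 · ΔT · X5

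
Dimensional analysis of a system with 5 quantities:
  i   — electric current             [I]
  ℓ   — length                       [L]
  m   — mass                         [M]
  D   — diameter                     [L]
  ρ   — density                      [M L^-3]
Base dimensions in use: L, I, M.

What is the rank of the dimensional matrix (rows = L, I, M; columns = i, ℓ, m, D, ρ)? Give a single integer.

Dimensional matrix (L×I×M by i×ℓ×m×D×ρ):
  L: [ 0  1  0  1 -3]
  I: [ 1  0  0  0  0]
  M: [ 0  0  1  0  1]
RREF → pivots at {i,ℓ,m} ⇒ r = 3

3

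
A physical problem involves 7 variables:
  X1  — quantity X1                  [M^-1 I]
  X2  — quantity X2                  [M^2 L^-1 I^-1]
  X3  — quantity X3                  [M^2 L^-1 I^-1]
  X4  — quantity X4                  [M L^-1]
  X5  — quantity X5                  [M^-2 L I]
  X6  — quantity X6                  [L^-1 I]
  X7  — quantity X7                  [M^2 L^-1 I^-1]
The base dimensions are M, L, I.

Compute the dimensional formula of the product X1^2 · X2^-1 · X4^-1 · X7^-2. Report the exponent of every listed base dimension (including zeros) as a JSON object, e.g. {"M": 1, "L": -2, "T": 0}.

{"M": -9, "L": 4, "I": 5}

Write exponents as rows M,L,I / cols X1,X2,X3,X4,X5,X6,X7:
  M: [-1  2  2  1 -2  0  2]
  L: [ 0 -1 -1 -1  1 -1 -1]
  I: [ 1 -1 -1  0  1  1 -1]
  [M]: (2)·-1+(-1)·2+(-1)·1+(-2)·2 = -9
  [L]: (2)·0+(-1)·-1+(-1)·-1+(-2)·-1 = 4
  [I]: (2)·1+(-1)·-1+(-1)·0+(-2)·-1 = 5
⇒ M^-9 L^4 I^5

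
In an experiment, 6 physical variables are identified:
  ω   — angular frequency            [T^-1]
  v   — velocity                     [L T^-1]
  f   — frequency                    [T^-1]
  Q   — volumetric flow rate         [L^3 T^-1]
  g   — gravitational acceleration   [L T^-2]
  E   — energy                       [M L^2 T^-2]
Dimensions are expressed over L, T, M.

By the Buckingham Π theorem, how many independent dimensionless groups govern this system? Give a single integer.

3

Write exponents as rows L,T,M / cols ω,v,f,Q,g,E:
  L: [ 0  1  0  3  1  2]
  T: [-1 -1 -1 -1 -2 -2]
  M: [ 0  0  0  0  0  1]
Row reduction gives pivot columns ω,v,E; rank = 3
n=6, r=3 ⇒ 3 dimensionless groups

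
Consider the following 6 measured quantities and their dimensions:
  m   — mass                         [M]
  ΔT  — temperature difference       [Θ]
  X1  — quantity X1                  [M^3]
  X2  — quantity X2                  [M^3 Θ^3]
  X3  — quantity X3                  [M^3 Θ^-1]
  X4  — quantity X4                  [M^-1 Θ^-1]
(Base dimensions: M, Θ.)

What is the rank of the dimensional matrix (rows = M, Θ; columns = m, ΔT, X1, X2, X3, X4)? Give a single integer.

Dimensional matrix (M×Θ by m×ΔT×X1×X2×X3×X4):
  M: [ 1  0  3  3  3 -1]
  Θ: [ 0  1  0  3 -1 -1]
Row reduction gives pivot columns m,ΔT; rank = 2

2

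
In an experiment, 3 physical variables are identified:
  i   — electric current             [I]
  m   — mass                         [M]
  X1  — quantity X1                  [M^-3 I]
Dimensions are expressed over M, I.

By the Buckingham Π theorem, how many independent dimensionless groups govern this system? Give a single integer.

1

Write exponents as rows M,I / cols i,m,X1:
  M: [ 0  1 -3]
  I: [ 1  0  1]
RREF → pivots at {i,m} ⇒ r = 2
Π count = n − r = 3 − 2 = 1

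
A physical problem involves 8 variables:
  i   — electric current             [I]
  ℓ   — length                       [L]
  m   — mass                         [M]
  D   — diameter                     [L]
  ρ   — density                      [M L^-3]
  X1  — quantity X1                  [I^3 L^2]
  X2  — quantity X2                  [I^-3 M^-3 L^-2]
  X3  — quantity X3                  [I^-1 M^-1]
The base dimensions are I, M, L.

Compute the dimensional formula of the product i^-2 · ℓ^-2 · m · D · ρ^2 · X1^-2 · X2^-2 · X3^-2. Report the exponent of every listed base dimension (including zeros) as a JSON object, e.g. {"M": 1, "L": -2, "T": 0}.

Exponent matrix [I,M,L] × [i,ℓ,m,D,ρ,X1,X2,X3]:
  I: [ 1  0  0  0  0  3 -3 -1]
  M: [ 0  0  1  0  1  0 -3 -1]
  L: [ 0  1  0  1 -3  2 -2  0]
  [I]: (-2)·1+(-2)·0+(1)·0+(1)·0+(2)·0+(-2)·3+(-2)·-3+(-2)·-1 = 0
  [M]: (-2)·0+(-2)·0+(1)·1+(1)·0+(2)·1+(-2)·0+(-2)·-3+(-2)·-1 = 11
  [L]: (-2)·0+(-2)·1+(1)·0+(1)·1+(2)·-3+(-2)·2+(-2)·-2+(-2)·0 = -7
⇒ M^11 L^-7

{"I": 0, "M": 11, "L": -7}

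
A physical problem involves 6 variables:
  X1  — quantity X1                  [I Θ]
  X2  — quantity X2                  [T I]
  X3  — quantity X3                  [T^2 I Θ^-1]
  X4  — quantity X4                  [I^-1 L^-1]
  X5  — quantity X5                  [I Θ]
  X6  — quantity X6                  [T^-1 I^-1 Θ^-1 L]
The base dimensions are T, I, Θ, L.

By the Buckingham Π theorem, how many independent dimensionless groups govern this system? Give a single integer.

Exponent matrix [T,I,Θ,L] × [X1,X2,X3,X4,X5,X6]:
  T: [ 0  1  2  0  0 -1]
  I: [ 1  1  1 -1  1 -1]
  Θ: [ 1  0 -1  0  1 -1]
  L: [ 0  0  0 -1  0  1]
Row reduction gives pivot columns X1,X2,X4; rank = 3
6 vars − rank 3 = 3 Π groups

3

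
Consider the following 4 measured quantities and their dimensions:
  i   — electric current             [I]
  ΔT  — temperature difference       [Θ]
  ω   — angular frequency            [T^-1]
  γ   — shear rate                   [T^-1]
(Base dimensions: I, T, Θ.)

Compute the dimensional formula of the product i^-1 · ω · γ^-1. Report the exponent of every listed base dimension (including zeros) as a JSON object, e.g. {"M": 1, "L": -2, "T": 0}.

Exponent matrix [I,T,Θ] × [i,ΔT,ω,γ]:
  I: [ 1  0  0  0]
  T: [ 0  0 -1 -1]
  Θ: [ 0  1  0  0]
  [I]: (-1)·1+(1)·0+(-1)·0 = -1
  [T]: (-1)·0+(1)·-1+(-1)·-1 = 0
  [Θ]: (-1)·0+(1)·0+(-1)·0 = 0
⇒ I^-1

{"I": -1, "T": 0, "Θ": 0}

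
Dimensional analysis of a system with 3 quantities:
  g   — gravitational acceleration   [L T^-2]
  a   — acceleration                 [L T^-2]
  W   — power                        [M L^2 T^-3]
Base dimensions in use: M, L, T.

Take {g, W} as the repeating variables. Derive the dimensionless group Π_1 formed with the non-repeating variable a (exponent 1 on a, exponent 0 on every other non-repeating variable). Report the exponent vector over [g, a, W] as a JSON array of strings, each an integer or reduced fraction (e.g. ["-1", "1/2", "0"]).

["-1", "1", "0"]

Exponent matrix [M,L,T] × [g,a,W]:
  M: [ 0  0  1]
  L: [ 1  1  2]
  T: [-2 -2 -3]
RREF → pivots at {g,W} ⇒ r = 2
Repeat: g,W; free: a
RREF:
  r0: [   1    1    0]
  r1: [   0    0    1]
  r2: [   0    0    0]
Fix exponent of a at 1; solve each RREF row for its pivot's exponent:
  r0: exp(g) + (1)·1 = 0 ⇒ exp(g) = -1
  r1: exp(W) + (0)·1 = 0 ⇒ exp(W) = 0
Π_1 = g^-1 · a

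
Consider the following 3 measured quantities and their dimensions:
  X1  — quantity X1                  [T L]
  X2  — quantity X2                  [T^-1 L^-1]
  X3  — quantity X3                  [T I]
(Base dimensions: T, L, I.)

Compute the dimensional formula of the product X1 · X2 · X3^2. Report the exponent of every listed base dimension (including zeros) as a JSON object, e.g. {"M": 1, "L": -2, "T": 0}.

{"T": 2, "L": 0, "I": 2}

Exponent matrix [T,L,I] × [X1,X2,X3]:
  T: [ 1 -1  1]
  L: [ 1 -1  0]
  I: [ 0  0  1]
  [T]: (1)·1+(1)·-1+(2)·1 = 2
  [L]: (1)·1+(1)·-1+(2)·0 = 0
  [I]: (1)·0+(1)·0+(2)·1 = 2
⇒ T^2 I^2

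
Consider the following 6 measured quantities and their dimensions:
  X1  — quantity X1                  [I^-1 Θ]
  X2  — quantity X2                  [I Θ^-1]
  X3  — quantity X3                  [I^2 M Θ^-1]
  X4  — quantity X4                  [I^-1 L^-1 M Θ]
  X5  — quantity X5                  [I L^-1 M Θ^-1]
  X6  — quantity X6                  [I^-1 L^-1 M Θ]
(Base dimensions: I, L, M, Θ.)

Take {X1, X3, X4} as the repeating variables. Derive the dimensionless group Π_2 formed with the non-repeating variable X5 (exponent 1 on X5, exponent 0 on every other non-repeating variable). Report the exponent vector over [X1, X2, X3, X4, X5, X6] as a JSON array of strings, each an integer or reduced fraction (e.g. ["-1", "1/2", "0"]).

Write exponents as rows I,L,M,Θ / cols X1,X2,X3,X4,X5,X6:
  I: [-1  1  2 -1  1 -1]
  L: [ 0  0  0 -1 -1 -1]
  M: [ 0  0  1  1  1  1]
  Θ: [ 1 -1 -1  1 -1  1]
Row reduction gives pivot columns X1,X3,X4; rank = 3
Repeat: X1,X3,X4; free: X2,X5,X6
RREF:
  r0: [   1   -1    0    0   -2    0]
  r1: [   0    0    1    0    0    0]
  r2: [   0    0    0    1    1    1]
  r3: [   0    0    0    0    0    0]
Fix exponent of X5 at 1, X2 at 0, X6 at 0; solve each RREF row for its pivot's exponent:
  r0: exp(X1) + (-2)·1 = 0 ⇒ exp(X1) = 2
  r1: exp(X3) + (0)·1 = 0 ⇒ exp(X3) = 0
  r2: exp(X4) + (1)·1 = 0 ⇒ exp(X4) = -1
Π_2 = X1^2 · X4^-1 · X5

["2", "0", "0", "-1", "1", "0"]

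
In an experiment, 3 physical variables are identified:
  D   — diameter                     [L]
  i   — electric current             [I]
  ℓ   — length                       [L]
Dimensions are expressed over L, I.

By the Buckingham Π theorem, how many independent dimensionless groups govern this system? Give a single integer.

Write exponents as rows L,I / cols D,i,ℓ:
  L: [ 1  0  1]
  I: [ 0  1  0]
Row reduction gives pivot columns D,i; rank = 2
3 vars − rank 2 = 1 Π group

1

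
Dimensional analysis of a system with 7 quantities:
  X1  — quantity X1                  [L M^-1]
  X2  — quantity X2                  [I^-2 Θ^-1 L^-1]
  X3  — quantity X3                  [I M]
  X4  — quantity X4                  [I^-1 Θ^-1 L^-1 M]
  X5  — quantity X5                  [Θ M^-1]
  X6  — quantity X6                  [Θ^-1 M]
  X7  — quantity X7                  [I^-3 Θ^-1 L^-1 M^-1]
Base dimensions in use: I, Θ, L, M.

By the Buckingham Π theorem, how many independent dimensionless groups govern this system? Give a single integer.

Write exponents as rows I,Θ,L,M / cols X1,X2,X3,X4,X5,X6,X7:
  I: [ 0 -2  1 -1  0  0 -3]
  Θ: [ 0 -1  0 -1  1 -1 -1]
  L: [ 1 -1  0 -1  0  0 -1]
  M: [-1  0  1  1 -1  1 -1]
Echelon form has 3 nonzero rows (pivots: X1,X2,X3)
n=7, r=3 ⇒ 4 dimensionless groups

4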